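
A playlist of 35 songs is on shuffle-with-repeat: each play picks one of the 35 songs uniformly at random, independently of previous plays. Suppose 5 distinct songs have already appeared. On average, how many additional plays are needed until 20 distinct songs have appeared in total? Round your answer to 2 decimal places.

23.69

From k distinct to k+1 distinct takes on average 35/(35-k) plays.
Sum over k = 5,...,19: E = 35/30 + 35/29 + 35/28 + ... + 35/17 + 35/16 = 23.687.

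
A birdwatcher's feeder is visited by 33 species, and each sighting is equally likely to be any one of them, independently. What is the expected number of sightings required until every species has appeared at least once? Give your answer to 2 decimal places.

134.93

The wait to go from k to k+1 distinct species is geometric with mean 33/(33-k).
E[T] = 33/33 + 33/32 + 33/31 + ... + 33/2 + 33/1 = 33·H_{33}.
H_{33} = 4.089, so E[T] = 134.930.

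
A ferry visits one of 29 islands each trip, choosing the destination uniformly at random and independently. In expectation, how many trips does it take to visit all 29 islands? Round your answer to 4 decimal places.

114.8880

The wait to go from k to k+1 distinct islands is geometric with mean 29/(29-k).
E[T] = 29/29 + 29/28 + 29/27 + ... + 29/2 + 29/1 = 29·H_{29}.
H_{29} = 3.96165, so E[T] = 114.88796.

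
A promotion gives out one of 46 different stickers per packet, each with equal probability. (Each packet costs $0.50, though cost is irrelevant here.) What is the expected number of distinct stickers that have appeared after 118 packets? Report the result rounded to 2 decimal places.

For each sticker, P(seen in 118 packets) = 1 - (45/46)^118 = 0.925.
By linearity of expectation, E[distinct seen] = 46·(1 - (45/46)^118) = 42.561.

42.56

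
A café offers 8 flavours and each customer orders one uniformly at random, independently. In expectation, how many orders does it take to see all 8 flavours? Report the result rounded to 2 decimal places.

21.74

After k distinct flavours have appeared, the next order gives a new one with probability (8-k)/8, so the expected wait for the (k+1)-th is 8/(8-k).
E[T] = 8/8 + 8/7 + 8/6 + ... + 8/2 + 8/1 = 8·H_{8}.
H_{8} = 2.718, so E[T] = 21.743.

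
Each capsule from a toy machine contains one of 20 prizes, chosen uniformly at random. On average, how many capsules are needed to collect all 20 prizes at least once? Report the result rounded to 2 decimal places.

71.95

After k distinct prizes have appeared, the next capsule gives a new one with probability (20-k)/20, so the expected wait for the (k+1)-th is 20/(20-k).
E[T] = 20/20 + 20/19 + 20/18 + ... + 20/2 + 20/1 = 20·H_{20}.
H_{20} = 3.598, so E[T] = 71.955.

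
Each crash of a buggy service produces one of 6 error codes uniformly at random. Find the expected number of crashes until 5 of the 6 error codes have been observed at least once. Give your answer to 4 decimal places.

With k distinct error codes already seen, the next new one arrives after an expected 6/(6-k) crashes.
Sum over k = 0,...,4: E = 6/6 + 6/5 + 6/4 + 6/3 + 6/2 = 8.70000.

8.7000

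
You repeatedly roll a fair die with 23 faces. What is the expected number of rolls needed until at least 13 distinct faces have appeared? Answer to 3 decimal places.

With k distinct faces already seen, the next new one arrives after an expected 23/(23-k) rolls.
Sum over k = 0,...,12: E = 23/23 + 23/22 + 23/21 + ... + 23/12 + 23/11 = 18.5224.

18.522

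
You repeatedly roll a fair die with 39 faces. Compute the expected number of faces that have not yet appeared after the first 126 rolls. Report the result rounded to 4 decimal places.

For each face, P(unseen after 126) = (38/39)^126 = 0.03790.
By linearity of expectation, E[unseen] = 39·(38/39)^126 = 1.47794.

1.4779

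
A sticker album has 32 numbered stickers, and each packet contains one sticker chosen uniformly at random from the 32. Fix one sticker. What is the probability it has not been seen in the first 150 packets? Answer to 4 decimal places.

Each packet misses the fixed sticker with probability (32-1)/32 = 31/32, independently.
P(still missing after 150) = (31/32)^150 = 0.00855.

0.0085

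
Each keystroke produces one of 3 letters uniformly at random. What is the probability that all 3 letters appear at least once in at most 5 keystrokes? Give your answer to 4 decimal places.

Let A_i be the event that letter i is missing after 5 keystrokes. By inclusion–exclusion on the A_i,
P(all seen) = Σ_{j=0}^{3} (-1)^j C(3,j)((3-j)/3)^5
= 1.00000 - 0.39506 + 0.01235 - 0.00000
= 0.61728.

0.6173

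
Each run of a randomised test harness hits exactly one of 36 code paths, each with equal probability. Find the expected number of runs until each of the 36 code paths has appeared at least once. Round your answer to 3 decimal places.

After k distinct code paths have appeared, the next run gives a new one with probability (36-k)/36, so the expected wait for the (k+1)-th is 36/(36-k).
E[T] = 36/36 + 36/35 + 36/34 + ... + 36/2 + 36/1 = 36·H_{36}.
H_{36} = 4.1746, so E[T] = 150.2841.

150.284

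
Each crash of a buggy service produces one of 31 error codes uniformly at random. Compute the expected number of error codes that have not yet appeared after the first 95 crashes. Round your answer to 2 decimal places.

1.38

For each error code, P(unseen after 95) = (30/31)^95 = 0.044.
By linearity of expectation, E[unseen] = 31·(30/31)^95 = 1.376.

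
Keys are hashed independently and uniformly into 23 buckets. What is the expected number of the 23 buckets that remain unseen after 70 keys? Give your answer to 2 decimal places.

1.02

For each bucket, P(unseen after 70) = (22/23)^70 = 0.045.
By linearity of expectation, E[unseen] = 23·(22/23)^70 = 1.024.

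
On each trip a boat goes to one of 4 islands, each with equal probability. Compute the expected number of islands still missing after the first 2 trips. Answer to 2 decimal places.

For each island, P(unseen after 2) = (3/4)^2 = 0.563.
By linearity of expectation, E[unseen] = 4·(3/4)^2 = 2.250.

2.25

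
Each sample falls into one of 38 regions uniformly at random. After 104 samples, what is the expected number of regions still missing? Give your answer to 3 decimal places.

For each region, P(unseen after 104) = (37/38)^104 = 0.0624.
By linearity of expectation, E[unseen] = 38·(37/38)^104 = 2.3728.

2.373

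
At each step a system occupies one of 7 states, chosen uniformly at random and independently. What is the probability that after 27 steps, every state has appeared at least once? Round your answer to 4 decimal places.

By inclusion–exclusion over which states are missing,
P(all seen) = Σ_{j=0}^{7} (-1)^j C(7,j)((7-j)/7)^27
= 1.00000 - 0.10903 + 0.00238 - 0.00001 + 0.00000 - 0.00000 + 0.00000 - 0.00000
= 0.89334.

0.8933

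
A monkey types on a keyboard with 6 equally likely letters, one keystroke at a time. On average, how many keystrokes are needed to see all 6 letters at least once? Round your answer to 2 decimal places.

14.70

The wait to go from k to k+1 distinct letters is geometric with mean 6/(6-k).
E[T] = 6/6 + 6/5 + 6/4 + 6/3 + 6/2 + 6/1 = 6·H_{6}.
H_{6} = 2.450, so E[T] = 14.700.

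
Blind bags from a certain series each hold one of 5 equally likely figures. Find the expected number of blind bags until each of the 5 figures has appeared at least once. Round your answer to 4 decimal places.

11.4167

Split into phases: going from k distinct to k+1 distinct takes on average 5/(5-k) blind bags.
E[T] = 5/5 + 5/4 + 5/3 + 5/2 + 5/1 = 5·H_{5}.
H_{5} = 2.28333, so E[T] = 11.41667.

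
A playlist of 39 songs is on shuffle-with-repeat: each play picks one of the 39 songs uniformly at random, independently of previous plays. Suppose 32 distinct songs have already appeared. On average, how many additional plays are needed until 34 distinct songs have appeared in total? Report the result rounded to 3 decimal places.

12.071

From k distinct to k+1 distinct takes on average 39/(39-k) plays.
Sum over k = 32,...,33: E = 39/7 + 39/6 = 12.0714.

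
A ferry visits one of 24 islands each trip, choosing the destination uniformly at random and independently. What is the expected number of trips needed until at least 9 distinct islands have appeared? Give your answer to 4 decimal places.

10.9855

With k distinct islands already seen, the next new one arrives after an expected 24/(24-k) trips.
Sum over k = 0,...,8: E = 24/24 + 24/23 + 24/22 + ... + 24/17 + 24/16 = 10.98550.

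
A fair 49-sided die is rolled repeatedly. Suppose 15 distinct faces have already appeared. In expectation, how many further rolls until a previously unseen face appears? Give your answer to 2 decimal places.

Each roll yields a new face with probability (49-15)/49 = 34/49, so the wait is geometric with mean 49/34.
E = 49/34 = 1.441.

1.44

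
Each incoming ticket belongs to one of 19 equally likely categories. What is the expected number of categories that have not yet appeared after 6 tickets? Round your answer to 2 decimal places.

For each category, P(unseen after 6) = (18/19)^6 = 0.723.
By linearity of expectation, E[unseen] = 19·(18/19)^6 = 13.736.

13.74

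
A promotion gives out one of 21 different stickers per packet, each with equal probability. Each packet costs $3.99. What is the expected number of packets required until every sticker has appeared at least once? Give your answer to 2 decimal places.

76.55

After k distinct stickers have appeared, the next packet gives a new one with probability (21-k)/21, so the expected wait for the (k+1)-th is 21/(21-k).
E[T] = 21/21 + 21/20 + 21/19 + ... + 21/2 + 21/1 = 21·H_{21}.
H_{21} = 3.645, so E[T] = 76.553.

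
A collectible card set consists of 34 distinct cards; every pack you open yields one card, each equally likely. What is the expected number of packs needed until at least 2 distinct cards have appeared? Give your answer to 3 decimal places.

2.030

Going from k to k+1 distinct takes a geometric number of packs with mean 34/(34-k).
Sum over k = 0,...,1: E = 34/34 + 34/33 = 2.0303.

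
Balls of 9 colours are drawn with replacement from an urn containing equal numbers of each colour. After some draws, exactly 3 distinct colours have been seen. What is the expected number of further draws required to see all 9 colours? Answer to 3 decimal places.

From k distinct to k+1 distinct takes on average 9/(9-k) draws.
Sum over k = 3,...,8: E = 9/6 + 9/5 + 9/4 + 9/3 + 9/2 + 9/1 = 22.0500.

22.050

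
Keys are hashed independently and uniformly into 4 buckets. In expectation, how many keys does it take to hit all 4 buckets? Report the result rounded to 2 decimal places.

8.33

Split into phases: going from k distinct to k+1 distinct takes on average 4/(4-k) keys.
E[T] = 4/4 + 4/3 + 4/2 + 4/1 = 4·H_{4}.
H_{4} = 2.083, so E[T] = 8.333.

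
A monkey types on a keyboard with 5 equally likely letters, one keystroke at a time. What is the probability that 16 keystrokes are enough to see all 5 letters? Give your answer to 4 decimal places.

0.8621

Let A_i be the event that letter i is missing after 16 keystrokes. By inclusion–exclusion on the A_i,
P(all seen) = Σ_{j=0}^{5} (-1)^j C(5,j)((5-j)/5)^16
= 1.00000 - 0.14074 + 0.00282 - 0.00000 + 0.00000 - 0.00000
= 0.86208.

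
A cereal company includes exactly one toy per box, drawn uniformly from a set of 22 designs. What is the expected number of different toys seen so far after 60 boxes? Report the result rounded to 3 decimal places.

20.650

For each toy, P(seen in 60 boxes) = 1 - (21/22)^60 = 0.9387.
By linearity of expectation, E[distinct seen] = 22·(1 - (21/22)^60) = 20.6504.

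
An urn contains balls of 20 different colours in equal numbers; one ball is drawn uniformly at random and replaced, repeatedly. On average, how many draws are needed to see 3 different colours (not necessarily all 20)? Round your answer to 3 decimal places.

Going from k to k+1 distinct takes a geometric number of draws with mean 20/(20-k).
Sum over k = 0,...,2: E = 20/20 + 20/19 + 20/18 = 3.1637.

3.164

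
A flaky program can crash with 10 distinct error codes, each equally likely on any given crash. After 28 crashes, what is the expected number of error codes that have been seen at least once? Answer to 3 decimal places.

9.477

For each error code, P(seen in 28 crashes) = 1 - (9/10)^28 = 0.9477.
By linearity of expectation, E[distinct seen] = 10·(1 - (9/10)^28) = 9.4767.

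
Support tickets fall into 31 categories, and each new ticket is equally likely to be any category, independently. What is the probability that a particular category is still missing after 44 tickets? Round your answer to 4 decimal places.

On each ticket the fixed category fails to appear with probability 30/31.
P(still missing after 44) = (30/31)^44 = 0.23628.

0.2363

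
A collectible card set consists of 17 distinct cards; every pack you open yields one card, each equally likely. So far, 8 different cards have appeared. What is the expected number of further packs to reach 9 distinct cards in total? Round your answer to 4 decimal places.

1.8889

The wait to go from k to k+1 distinct cards is geometric with mean 17/(17-k).
Only the k = 8 term is needed: E = 17/9 = 1.88889.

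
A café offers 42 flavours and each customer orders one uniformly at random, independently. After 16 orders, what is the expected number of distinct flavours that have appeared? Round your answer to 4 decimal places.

13.4371

For each flavour, P(seen in 16 orders) = 1 - (41/42)^16 = 0.31993.
By linearity of expectation, E[distinct seen] = 42·(1 - (41/42)^16) = 13.43710.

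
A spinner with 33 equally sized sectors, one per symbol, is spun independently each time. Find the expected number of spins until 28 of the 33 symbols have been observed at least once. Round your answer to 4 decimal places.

Going from k to k+1 distinct takes a geometric number of spins with mean 33/(33-k).
Sum over k = 0,...,27: E = 33/33 + 33/32 + 33/31 + ... + 33/7 + 33/6 = 59.58034.

59.5803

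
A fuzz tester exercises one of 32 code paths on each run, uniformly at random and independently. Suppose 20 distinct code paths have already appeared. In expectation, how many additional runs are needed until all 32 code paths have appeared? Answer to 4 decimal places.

With k distinct code paths already seen, the next new one takes an expected 32/(32-k) runs.
Sum over k = 20,...,31: E = 32/12 + 32/11 + 32/10 + ... + 32/2 + 32/1 = 99.30274.

99.3027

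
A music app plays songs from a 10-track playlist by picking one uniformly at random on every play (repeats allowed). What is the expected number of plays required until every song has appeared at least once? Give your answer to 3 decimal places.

Split into phases: going from k distinct to k+1 distinct takes on average 10/(10-k) plays.
E[T] = 10/10 + 10/9 + 10/8 + ... + 10/2 + 10/1 = 10·H_{10}.
H_{10} = 2.9290, so E[T] = 29.2897.

29.290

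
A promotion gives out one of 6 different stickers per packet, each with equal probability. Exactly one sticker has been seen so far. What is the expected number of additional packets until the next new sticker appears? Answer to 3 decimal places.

The number of packets until the next new sticker is geometric with success probability 5/6, so its mean is 6/5.
E = 6/5 = 1.2000.

1.200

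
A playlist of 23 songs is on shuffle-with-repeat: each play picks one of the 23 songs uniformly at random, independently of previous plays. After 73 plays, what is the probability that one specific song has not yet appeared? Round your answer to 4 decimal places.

0.0390

On each play the fixed song fails to appear with probability 22/23.
P(still missing after 73) = (22/23)^73 = 0.03897.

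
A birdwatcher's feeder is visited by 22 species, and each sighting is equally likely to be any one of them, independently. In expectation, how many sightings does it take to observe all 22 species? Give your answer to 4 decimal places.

81.1979

The wait to go from k to k+1 distinct species is geometric with mean 22/(22-k).
E[T] = 22/22 + 22/21 + 22/20 + ... + 22/2 + 22/1 = 22·H_{22}.
H_{22} = 3.69081, so E[T] = 81.19789.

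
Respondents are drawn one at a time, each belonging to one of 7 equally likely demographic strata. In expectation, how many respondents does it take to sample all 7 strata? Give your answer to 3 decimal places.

18.150

The wait to go from k to k+1 distinct strata is geometric with mean 7/(7-k).
E[T] = 7/7 + 7/6 + 7/5 + ... + 7/2 + 7/1 = 7·H_{7}.
H_{7} = 2.5929, so E[T] = 18.1500.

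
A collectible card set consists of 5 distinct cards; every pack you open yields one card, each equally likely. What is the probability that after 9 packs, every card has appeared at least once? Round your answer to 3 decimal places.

Let A_i be the event that card i is missing after 9 packs. By inclusion–exclusion on the A_i,
P(all seen) = Σ_{j=0}^{5} (-1)^j C(5,j)((5-j)/5)^9
= 1.0000 - 0.6711 + 0.1008 - 0.0026 + 0.0000 - 0.0000
= 0.4271.

0.427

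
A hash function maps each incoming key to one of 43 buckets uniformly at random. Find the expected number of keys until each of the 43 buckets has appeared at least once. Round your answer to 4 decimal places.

After k distinct buckets have appeared, the next key gives a new one with probability (43-k)/43, so the expected wait for the (k+1)-th is 43/(43-k).
E[T] = 43/43 + 43/42 + 43/41 + ... + 43/2 + 43/1 = 43·H_{43}.
H_{43} = 4.35000, so E[T] = 187.04994.

187.0499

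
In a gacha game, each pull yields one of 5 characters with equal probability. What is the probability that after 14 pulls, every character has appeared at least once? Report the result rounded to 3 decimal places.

0.788

Let A_i be the event that character i is missing after 14 pulls. By inclusion–exclusion on the A_i,
P(all seen) = Σ_{j=0}^{5} (-1)^j C(5,j)((5-j)/5)^14
= 1.0000 - 0.2199 + 0.0078 - 0.0000 + 0.0000 - 0.0000
= 0.7879.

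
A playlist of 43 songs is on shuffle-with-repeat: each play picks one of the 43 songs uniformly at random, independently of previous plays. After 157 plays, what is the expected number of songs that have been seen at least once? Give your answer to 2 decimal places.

41.93

For each song, P(seen in 157 plays) = 1 - (42/43)^157 = 0.975.
By linearity of expectation, E[distinct seen] = 43·(1 - (42/43)^157) = 41.931.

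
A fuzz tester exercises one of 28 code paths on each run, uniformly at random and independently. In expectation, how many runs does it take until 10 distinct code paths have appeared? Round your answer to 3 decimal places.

With k distinct code paths already seen, the next new one arrives after an expected 28/(28-k) runs.
Sum over k = 0,...,9: E = 28/28 + 28/27 + 28/26 + ... + 28/20 + 28/19 = 12.0978.

12.098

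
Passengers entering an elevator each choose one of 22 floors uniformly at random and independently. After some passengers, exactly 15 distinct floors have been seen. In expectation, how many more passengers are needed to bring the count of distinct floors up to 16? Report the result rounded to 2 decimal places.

From k distinct to k+1 distinct takes on average 22/(22-k) passengers.
Only the k = 15 term is needed: E = 22/7 = 3.143.

3.14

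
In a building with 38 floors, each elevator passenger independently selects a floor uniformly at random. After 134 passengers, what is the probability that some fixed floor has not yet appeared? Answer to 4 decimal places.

On each passenger the fixed floor fails to appear with probability 37/38.
P(still missing after 134) = (37/38)^134 = 0.02806.

0.0281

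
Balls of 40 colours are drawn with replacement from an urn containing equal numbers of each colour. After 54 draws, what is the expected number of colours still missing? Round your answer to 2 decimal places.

For each colour, P(unseen after 54) = (39/40)^54 = 0.255.
By linearity of expectation, E[unseen] = 40·(39/40)^54 = 10.193.

10.19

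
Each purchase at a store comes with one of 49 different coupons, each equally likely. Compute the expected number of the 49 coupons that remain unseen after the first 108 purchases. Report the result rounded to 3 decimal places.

For each coupon, P(unseen after 108) = (48/49)^108 = 0.1079.
By linearity of expectation, E[unseen] = 49·(48/49)^108 = 5.2853.

5.285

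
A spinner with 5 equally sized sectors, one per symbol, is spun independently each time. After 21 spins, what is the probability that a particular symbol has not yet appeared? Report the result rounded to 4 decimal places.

Each spin misses the fixed symbol with probability (5-1)/5 = 4/5, independently.
P(still missing after 21) = (4/5)^21 = 0.00922.

0.0092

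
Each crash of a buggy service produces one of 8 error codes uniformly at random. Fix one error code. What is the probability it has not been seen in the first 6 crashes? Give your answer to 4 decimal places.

0.4488

Each crash misses the fixed error code with probability (8-1)/8 = 7/8, independently.
P(still missing after 6) = (7/8)^6 = 0.44880.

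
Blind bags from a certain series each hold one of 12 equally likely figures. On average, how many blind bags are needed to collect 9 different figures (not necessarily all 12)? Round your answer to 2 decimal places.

With k distinct figures already seen, the next new one arrives after an expected 12/(12-k) blind bags.
Sum over k = 0,...,8: E = 12/12 + 12/11 + 12/10 + ... + 12/5 + 12/4 = 15.239.

15.24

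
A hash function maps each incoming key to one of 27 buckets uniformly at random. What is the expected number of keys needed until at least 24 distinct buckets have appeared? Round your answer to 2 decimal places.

With k distinct buckets already seen, the next new one arrives after an expected 27/(27-k) keys.
Sum over k = 0,...,23: E = 27/27 + 27/26 + 27/25 + ... + 27/5 + 27/4 = 55.569.

55.57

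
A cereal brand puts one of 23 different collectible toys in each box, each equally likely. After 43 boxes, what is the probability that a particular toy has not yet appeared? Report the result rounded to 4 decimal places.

Each box misses the fixed toy with probability (23-1)/23 = 22/23, independently.
P(still missing after 43) = (22/23)^43 = 0.14787.

0.1479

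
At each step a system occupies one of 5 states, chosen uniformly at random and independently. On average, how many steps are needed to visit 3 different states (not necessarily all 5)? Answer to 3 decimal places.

Going from k to k+1 distinct takes a geometric number of steps with mean 5/(5-k).
Sum over k = 0,...,2: E = 5/5 + 5/4 + 5/3 = 3.9167.

3.917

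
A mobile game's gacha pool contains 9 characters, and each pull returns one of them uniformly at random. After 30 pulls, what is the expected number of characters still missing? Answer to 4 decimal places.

For each character, P(unseen after 30) = (8/9)^30 = 0.02920.
By linearity of expectation, E[unseen] = 9·(8/9)^30 = 0.26283.

0.2628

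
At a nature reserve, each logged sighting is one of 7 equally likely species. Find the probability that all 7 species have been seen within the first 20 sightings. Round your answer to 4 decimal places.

By inclusion–exclusion over which species are missing,
P(all seen) = Σ_{j=0}^{7} (-1)^j C(7,j)((7-j)/7)^20
= 1.00000 - 0.32075 + 0.02510 - 0.00048 + 0.00000 - 0.00000 + 0.00000 - 0.00000
= 0.70387.

0.7039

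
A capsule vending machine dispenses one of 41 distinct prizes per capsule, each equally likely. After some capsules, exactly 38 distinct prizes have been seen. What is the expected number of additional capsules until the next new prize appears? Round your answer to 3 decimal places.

Each capsule yields a new prize with probability (41-38)/41 = 3/41, so the wait is geometric with mean 41/3.
E = 41/3 = 13.6667.

13.667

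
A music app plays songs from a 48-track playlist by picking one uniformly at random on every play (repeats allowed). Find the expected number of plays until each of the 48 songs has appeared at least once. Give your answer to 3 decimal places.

Split into phases: going from k distinct to k+1 distinct takes on average 48/(48-k) plays.
E[T] = 48/48 + 48/47 + 48/46 + ... + 48/2 + 48/1 = 48·H_{48}.
H_{48} = 4.4588, so E[T] = 214.0223.

214.022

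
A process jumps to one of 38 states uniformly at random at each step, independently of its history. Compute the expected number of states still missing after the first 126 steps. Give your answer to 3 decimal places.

For each state, P(unseen after 126) = (37/38)^126 = 0.0347.
By linearity of expectation, E[unseen] = 38·(37/38)^126 = 1.3197.

1.320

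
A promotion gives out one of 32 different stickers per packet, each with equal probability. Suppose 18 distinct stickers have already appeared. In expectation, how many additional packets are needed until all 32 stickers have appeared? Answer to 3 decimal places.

104.050

The wait to go from k to k+1 distinct stickers is geometric with mean 32/(32-k).
Sum over k = 18,...,31: E = 32/14 + 32/13 + 32/12 + ... + 32/2 + 32/1 = 104.0500.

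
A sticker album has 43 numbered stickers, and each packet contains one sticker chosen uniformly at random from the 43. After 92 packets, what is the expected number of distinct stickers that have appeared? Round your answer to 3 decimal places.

For each sticker, P(seen in 92 packets) = 1 - (42/43)^92 = 0.8852.
By linearity of expectation, E[distinct seen] = 43·(1 - (42/43)^92) = 38.0648.

38.065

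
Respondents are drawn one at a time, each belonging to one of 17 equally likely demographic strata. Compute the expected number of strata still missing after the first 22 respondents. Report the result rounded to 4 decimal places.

For each stratum, P(unseen after 22) = (16/17)^22 = 0.26349.
By linearity of expectation, E[unseen] = 17·(16/17)^22 = 4.47932.

4.4793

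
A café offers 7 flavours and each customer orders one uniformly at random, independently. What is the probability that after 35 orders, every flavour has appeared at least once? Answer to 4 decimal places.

Let A_i be the event that flavour i is missing after 35 orders. By inclusion–exclusion on the A_i,
P(all seen) = Σ_{j=0}^{7} (-1)^j C(7,j)((7-j)/7)^35
= 1.00000 - 0.03177 + 0.00016 - 0.00000 + 0.00000 - 0.00000 + 0.00000 - 0.00000
= 0.96840.

0.9684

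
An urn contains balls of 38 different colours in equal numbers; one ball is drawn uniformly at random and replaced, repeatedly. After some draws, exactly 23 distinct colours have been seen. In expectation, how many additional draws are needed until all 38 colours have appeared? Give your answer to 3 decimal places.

126.093

The wait to go from k to k+1 distinct colours is geometric with mean 38/(38-k).
Sum over k = 23,...,37: E = 38/15 + 38/14 + 38/13 + ... + 38/2 + 38/1 = 126.0927.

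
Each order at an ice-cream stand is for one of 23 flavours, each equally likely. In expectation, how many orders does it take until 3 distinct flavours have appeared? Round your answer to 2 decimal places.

With k distinct flavours already seen, the next new one arrives after an expected 23/(23-k) orders.
Sum over k = 0,...,2: E = 23/23 + 23/22 + 23/21 = 3.141.

3.14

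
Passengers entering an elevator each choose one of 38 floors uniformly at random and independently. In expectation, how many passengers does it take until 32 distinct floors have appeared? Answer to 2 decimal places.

Going from k to k+1 distinct takes a geometric number of passengers with mean 38/(38-k).
Sum over k = 0,...,31: E = 38/38 + 38/37 + 38/36 + ... + 38/8 + 38/7 = 67.560.

67.56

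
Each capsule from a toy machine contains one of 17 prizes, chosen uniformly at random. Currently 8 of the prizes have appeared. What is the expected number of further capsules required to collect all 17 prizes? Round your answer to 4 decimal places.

48.0925

With k distinct prizes already seen, the next new one takes an expected 17/(17-k) capsules.
Sum over k = 8,...,16: E = 17/9 + 17/8 + 17/7 + ... + 17/2 + 17/1 = 48.09246.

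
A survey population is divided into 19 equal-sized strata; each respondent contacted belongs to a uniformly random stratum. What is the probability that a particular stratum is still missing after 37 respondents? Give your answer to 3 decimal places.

0.135

Each respondent misses the fixed stratum with probability (19-1)/19 = 18/19, independently.
P(still missing after 37) = (18/19)^37 = 0.1353.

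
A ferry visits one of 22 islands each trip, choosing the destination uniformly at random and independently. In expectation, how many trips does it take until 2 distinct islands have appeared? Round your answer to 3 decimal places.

2.048

Going from k to k+1 distinct takes a geometric number of trips with mean 22/(22-k).
Sum over k = 0,...,1: E = 22/22 + 22/21 = 2.0476.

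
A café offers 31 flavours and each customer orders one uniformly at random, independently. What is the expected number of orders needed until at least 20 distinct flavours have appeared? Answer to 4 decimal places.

Going from k to k+1 distinct takes a geometric number of orders with mean 31/(31-k).
Sum over k = 0,...,19: E = 31/31 + 31/30 + 31/29 + ... + 31/13 + 31/12 = 31.22840.

31.2284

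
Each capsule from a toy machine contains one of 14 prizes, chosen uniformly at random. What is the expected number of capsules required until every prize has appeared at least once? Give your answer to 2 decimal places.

The wait to go from k to k+1 distinct prizes is geometric with mean 14/(14-k).
E[T] = 14/14 + 14/13 + 14/12 + ... + 14/2 + 14/1 = 14·H_{14}.
H_{14} = 3.252, so E[T] = 45.522.

45.52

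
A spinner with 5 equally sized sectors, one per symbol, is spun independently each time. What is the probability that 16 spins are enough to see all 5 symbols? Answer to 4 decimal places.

0.8621

By inclusion–exclusion over which symbols are missing,
P(all seen) = Σ_{j=0}^{5} (-1)^j C(5,j)((5-j)/5)^16
= 1.00000 - 0.14074 + 0.00282 - 0.00000 + 0.00000 - 0.00000
= 0.86208.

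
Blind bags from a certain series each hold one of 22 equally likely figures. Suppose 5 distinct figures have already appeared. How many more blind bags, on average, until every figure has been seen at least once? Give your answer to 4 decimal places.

With k distinct figures already seen, the next new one takes an expected 22/(22-k) blind bags.
Sum over k = 5,...,21: E = 22/17 + 22/16 + 22/15 + ... + 22/2 + 22/1 = 75.67016.

75.6702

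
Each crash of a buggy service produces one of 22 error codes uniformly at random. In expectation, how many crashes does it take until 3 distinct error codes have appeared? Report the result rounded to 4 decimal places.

3.1476

Going from k to k+1 distinct takes a geometric number of crashes with mean 22/(22-k).
Sum over k = 0,...,2: E = 22/22 + 22/21 + 22/20 = 3.14762.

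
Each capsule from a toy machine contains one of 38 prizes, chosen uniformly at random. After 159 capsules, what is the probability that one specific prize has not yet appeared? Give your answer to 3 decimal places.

On each capsule the fixed prize fails to appear with probability 37/38.
P(still missing after 159) = (37/38)^159 = 0.0144.

0.014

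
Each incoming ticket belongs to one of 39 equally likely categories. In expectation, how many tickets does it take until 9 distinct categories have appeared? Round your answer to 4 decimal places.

10.0837

With k distinct categories already seen, the next new one arrives after an expected 39/(39-k) tickets.
Sum over k = 0,...,8: E = 39/39 + 39/38 + 39/37 + ... + 39/32 + 39/31 = 10.08368.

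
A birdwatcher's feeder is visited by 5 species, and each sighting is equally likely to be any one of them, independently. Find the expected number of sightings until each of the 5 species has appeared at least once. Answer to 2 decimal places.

Split into phases: going from k distinct to k+1 distinct takes on average 5/(5-k) sightings.
E[T] = 5/5 + 5/4 + 5/3 + 5/2 + 5/1 = 5·H_{5}.
H_{5} = 2.283, so E[T] = 11.417.

11.42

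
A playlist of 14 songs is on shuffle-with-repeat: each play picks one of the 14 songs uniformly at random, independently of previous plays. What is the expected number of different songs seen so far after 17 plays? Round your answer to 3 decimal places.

10.028

For each song, P(seen in 17 plays) = 1 - (13/14)^17 = 0.7163.
By linearity of expectation, E[distinct seen] = 14·(1 - (13/14)^17) = 10.0282.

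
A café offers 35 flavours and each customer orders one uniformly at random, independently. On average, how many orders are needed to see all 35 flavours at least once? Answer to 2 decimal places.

145.14

The wait to go from k to k+1 distinct flavours is geometric with mean 35/(35-k).
E[T] = 35/35 + 35/34 + 35/33 + ... + 35/2 + 35/1 = 35·H_{35}.
H_{35} = 4.147, so E[T] = 145.137.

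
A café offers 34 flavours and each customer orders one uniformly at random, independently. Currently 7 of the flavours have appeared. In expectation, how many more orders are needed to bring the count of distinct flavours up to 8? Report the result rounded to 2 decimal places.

From k distinct to k+1 distinct takes on average 34/(34-k) orders.
Only the k = 7 term is needed: E = 34/27 = 1.259.

1.26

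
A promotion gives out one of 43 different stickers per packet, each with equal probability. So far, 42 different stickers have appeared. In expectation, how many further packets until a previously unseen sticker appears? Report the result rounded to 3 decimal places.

The number of packets until the next new sticker is geometric with success probability 1/43, so its mean is 43/1.
E = 43/1 = 43.0000.

43.000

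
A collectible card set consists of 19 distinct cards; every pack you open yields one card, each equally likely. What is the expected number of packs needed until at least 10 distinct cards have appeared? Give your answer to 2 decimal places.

Going from k to k+1 distinct takes a geometric number of packs with mean 19/(19-k).
Sum over k = 0,...,9: E = 19/19 + 19/18 + 19/17 + ... + 19/11 + 19/10 = 13.657.

13.66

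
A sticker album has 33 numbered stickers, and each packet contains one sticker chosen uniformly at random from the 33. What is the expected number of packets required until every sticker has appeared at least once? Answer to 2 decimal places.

After k distinct stickers have appeared, the next packet gives a new one with probability (33-k)/33, so the expected wait for the (k+1)-th is 33/(33-k).
E[T] = 33/33 + 33/32 + 33/31 + ... + 33/2 + 33/1 = 33·H_{33}.
H_{33} = 4.089, so E[T] = 134.930.

134.93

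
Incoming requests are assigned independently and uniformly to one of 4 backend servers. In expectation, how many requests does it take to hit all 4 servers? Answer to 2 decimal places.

8.33

After k distinct servers have appeared, the next request gives a new one with probability (4-k)/4, so the expected wait for the (k+1)-th is 4/(4-k).
E[T] = 4/4 + 4/3 + 4/2 + 4/1 = 4·H_{4}.
H_{4} = 2.083, so E[T] = 8.333.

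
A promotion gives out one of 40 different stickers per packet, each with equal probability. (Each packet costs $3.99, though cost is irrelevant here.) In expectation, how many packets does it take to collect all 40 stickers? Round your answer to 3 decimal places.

171.142

Split into phases: going from k distinct to k+1 distinct takes on average 40/(40-k) packets.
E[T] = 40/40 + 40/39 + 40/38 + ... + 40/2 + 40/1 = 40·H_{40}.
H_{40} = 4.2785, so E[T] = 171.1417.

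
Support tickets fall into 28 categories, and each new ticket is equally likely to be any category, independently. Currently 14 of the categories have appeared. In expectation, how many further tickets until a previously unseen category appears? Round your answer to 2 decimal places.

2.00

Each ticket yields a new category with probability (28-14)/28 = 14/28, so the wait is geometric with mean 28/14.
E = 28/14 = 2.000.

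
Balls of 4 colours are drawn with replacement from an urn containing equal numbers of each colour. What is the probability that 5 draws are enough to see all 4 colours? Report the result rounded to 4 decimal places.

0.2344

By inclusion–exclusion over which colours are missing,
P(all seen) = Σ_{j=0}^{4} (-1)^j C(4,j)((4-j)/4)^5
= 1.00000 - 0.94922 + 0.18750 - 0.00391 + 0.00000
= 0.23438.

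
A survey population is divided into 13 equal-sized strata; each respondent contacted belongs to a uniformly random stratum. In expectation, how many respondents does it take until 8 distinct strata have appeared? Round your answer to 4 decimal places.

With k distinct strata already seen, the next new one arrives after an expected 13/(13-k) respondents.
Sum over k = 0,...,7: E = 13/13 + 13/12 + 13/11 + ... + 13/7 + 13/6 = 11.65841.

11.6584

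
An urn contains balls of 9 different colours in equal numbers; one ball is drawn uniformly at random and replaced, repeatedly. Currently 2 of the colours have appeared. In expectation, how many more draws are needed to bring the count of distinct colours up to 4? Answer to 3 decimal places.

2.786

From k distinct to k+1 distinct takes on average 9/(9-k) draws.
Sum over k = 2,...,3: E = 9/7 + 9/6 = 2.7857.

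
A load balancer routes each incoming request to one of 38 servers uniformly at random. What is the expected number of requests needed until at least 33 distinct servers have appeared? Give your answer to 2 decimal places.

73.89

Going from k to k+1 distinct takes a geometric number of requests with mean 38/(38-k).
Sum over k = 0,...,32: E = 38/38 + 38/37 + 38/36 + ... + 38/7 + 38/6 = 73.894.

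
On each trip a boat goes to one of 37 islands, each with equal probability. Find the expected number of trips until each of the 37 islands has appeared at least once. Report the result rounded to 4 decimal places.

155.4587

Split into phases: going from k distinct to k+1 distinct takes on average 37/(37-k) trips.
E[T] = 37/37 + 37/36 + 37/35 + ... + 37/2 + 37/1 = 37·H_{37}.
H_{37} = 4.20159, so E[T] = 155.45869.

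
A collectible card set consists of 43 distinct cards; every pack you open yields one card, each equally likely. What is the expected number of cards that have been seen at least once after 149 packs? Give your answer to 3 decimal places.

41.709

For each card, P(seen in 149 packs) = 1 - (42/43)^149 = 0.9700.
By linearity of expectation, E[distinct seen] = 43·(1 - (42/43)^149) = 41.7093.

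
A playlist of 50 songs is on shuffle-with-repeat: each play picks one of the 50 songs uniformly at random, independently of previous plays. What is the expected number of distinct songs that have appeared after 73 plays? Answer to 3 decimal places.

38.559

For each song, P(seen in 73 plays) = 1 - (49/50)^73 = 0.7712.
By linearity of expectation, E[distinct seen] = 50·(1 - (49/50)^73) = 38.5587.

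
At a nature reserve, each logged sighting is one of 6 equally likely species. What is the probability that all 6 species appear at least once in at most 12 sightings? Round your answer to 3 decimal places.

By inclusion–exclusion over which species are missing,
P(all seen) = Σ_{j=0}^{6} (-1)^j C(6,j)((6-j)/6)^12
= 1.0000 - 0.6729 + 0.1156 - 0.0049 + 0.0000 - 0.0000 + 0.0000
= 0.4378.

0.438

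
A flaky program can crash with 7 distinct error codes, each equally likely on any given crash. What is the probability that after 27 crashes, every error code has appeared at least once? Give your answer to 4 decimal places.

0.8933

By inclusion–exclusion over which error codes are missing,
P(all seen) = Σ_{j=0}^{7} (-1)^j C(7,j)((7-j)/7)^27
= 1.00000 - 0.10903 + 0.00238 - 0.00001 + 0.00000 - 0.00000 + 0.00000 - 0.00000
= 0.89334.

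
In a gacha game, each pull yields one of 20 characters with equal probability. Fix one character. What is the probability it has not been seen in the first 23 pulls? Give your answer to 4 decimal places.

0.3074

On each pull the fixed character fails to appear with probability 19/20.
P(still missing after 23) = (19/20)^23 = 0.30736.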